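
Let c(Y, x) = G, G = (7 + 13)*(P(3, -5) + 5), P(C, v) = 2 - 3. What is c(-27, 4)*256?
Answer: 20480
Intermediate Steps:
P(C, v) = -1
G = 80 (G = (7 + 13)*(-1 + 5) = 20*4 = 80)
c(Y, x) = 80
c(-27, 4)*256 = 80*256 = 20480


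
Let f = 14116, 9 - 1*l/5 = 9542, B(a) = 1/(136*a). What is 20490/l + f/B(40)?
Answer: 732048980222/9533 ≈ 7.6791e+7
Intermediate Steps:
B(a) = 1/(136*a)
l = -47665 (l = 45 - 5*9542 = 45 - 47710 = -47665)
20490/l + f/B(40) = 20490/(-47665) + 14116/(((1/136)/40)) = 20490*(-1/47665) + 14116/(((1/136)*(1/40))) = -4098/9533 + 14116/(1/5440) = -4098/9533 + 14116*5440 = -4098/9533 + 76791040 = 732048980222/9533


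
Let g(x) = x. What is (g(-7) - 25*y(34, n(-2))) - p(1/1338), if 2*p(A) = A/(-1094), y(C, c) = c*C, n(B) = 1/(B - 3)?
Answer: 477189673/2927544 ≈ 163.00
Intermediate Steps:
n(B) = 1/(-3 + B)
y(C, c) = C*c
p(A) = -A/2188 (p(A) = (A/(-1094))/2 = (A*(-1/1094))/2 = (-A/1094)/2 = -A/2188)
(g(-7) - 25*y(34, n(-2))) - p(1/1338) = (-7 - 850/(-3 - 2)) - (-1)/(2188*1338) = (-7 - 850/(-5)) - (-1)/(2188*1338) = (-7 - 850*(-1)/5) - 1*(-1/2927544) = (-7 - 25*(-34/5)) + 1/2927544 = (-7 + 170) + 1/2927544 = 163 + 1/2927544 = 477189673/2927544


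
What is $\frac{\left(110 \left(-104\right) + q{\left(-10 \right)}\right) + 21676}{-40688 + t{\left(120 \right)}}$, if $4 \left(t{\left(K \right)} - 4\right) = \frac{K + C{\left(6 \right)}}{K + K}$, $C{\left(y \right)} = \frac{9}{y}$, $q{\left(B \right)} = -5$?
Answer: $- \frac{6547840}{26037679} \approx -0.25148$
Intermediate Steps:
$t{\left(K \right)} = 4 + \frac{\frac{3}{2} + K}{8 K}$ ($t{\left(K \right)} = 4 + \frac{\left(K + \frac{9}{6}\right) \frac{1}{K + K}}{4} = 4 + \frac{\left(K + 9 \cdot \frac{1}{6}\right) \frac{1}{2 K}}{4} = 4 + \frac{\left(K + \frac{3}{2}\right) \frac{1}{2 K}}{4} = 4 + \frac{\left(\frac{3}{2} + K\right) \frac{1}{2 K}}{4} = 4 + \frac{\frac{1}{2} \frac{1}{K} \left(\frac{3}{2} + K\right)}{4} = 4 + \frac{\frac{3}{2} + K}{8 K}$)
$\frac{\left(110 \left(-104\right) + q{\left(-10 \right)}\right) + 21676}{-40688 + t{\left(120 \right)}} = \frac{\left(110 \left(-104\right) - 5\right) + 21676}{-40688 + \frac{3 \left(1 + 22 \cdot 120\right)}{16 \cdot 120}} = \frac{\left(-11440 - 5\right) + 21676}{-40688 + \frac{3}{16} \cdot \frac{1}{120} \left(1 + 2640\right)} = \frac{-11445 + 21676}{-40688 + \frac{3}{16} \cdot \frac{1}{120} \cdot 2641} = \frac{10231}{-40688 + \frac{2641}{640}} = \frac{10231}{- \frac{26037679}{640}} = 10231 \left(- \frac{640}{26037679}\right) = - \frac{6547840}{26037679}$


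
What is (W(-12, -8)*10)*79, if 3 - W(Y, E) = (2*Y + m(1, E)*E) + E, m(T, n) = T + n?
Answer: -16590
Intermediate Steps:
W(Y, E) = 3 - E - 2*Y - E*(1 + E) (W(Y, E) = 3 - ((2*Y + (1 + E)*E) + E) = 3 - ((2*Y + E*(1 + E)) + E) = 3 - (E + 2*Y + E*(1 + E)) = 3 + (-E - 2*Y - E*(1 + E)) = 3 - E - 2*Y - E*(1 + E))
(W(-12, -8)*10)*79 = ((3 - 1*(-8) - 2*(-12) - 1*(-8)*(1 - 8))*10)*79 = ((3 + 8 + 24 - 1*(-8)*(-7))*10)*79 = ((3 + 8 + 24 - 56)*10)*79 = -21*10*79 = -210*79 = -16590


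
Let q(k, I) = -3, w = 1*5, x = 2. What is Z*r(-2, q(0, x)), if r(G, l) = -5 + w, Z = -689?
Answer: 0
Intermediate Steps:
w = 5
r(G, l) = 0 (r(G, l) = -5 + 5 = 0)
Z*r(-2, q(0, x)) = -689*0 = 0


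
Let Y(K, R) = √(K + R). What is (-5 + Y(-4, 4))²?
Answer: 25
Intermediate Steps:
(-5 + Y(-4, 4))² = (-5 + √(-4 + 4))² = (-5 + √0)² = (-5 + 0)² = (-5)² = 25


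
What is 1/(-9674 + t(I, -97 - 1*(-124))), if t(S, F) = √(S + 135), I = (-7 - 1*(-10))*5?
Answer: -4837/46793063 - 5*√6/93586126 ≈ -0.00010350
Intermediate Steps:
I = 15 (I = (-7 + 10)*5 = 3*5 = 15)
t(S, F) = √(135 + S)
1/(-9674 + t(I, -97 - 1*(-124))) = 1/(-9674 + √(135 + 15)) = 1/(-9674 + √150) = 1/(-9674 + 5*√6)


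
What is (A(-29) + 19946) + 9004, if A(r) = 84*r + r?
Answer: 26485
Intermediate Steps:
A(r) = 85*r
(A(-29) + 19946) + 9004 = (85*(-29) + 19946) + 9004 = (-2465 + 19946) + 9004 = 17481 + 9004 = 26485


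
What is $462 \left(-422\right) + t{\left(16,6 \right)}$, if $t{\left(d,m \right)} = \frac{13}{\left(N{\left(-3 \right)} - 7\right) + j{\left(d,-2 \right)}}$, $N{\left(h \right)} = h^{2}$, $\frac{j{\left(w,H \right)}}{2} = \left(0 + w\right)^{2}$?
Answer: $- \frac{100211483}{514} \approx -1.9496 \cdot 10^{5}$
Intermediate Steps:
$j{\left(w,H \right)} = 2 w^{2}$ ($j{\left(w,H \right)} = 2 \left(0 + w\right)^{2} = 2 w^{2}$)
$t{\left(d,m \right)} = \frac{13}{2 + 2 d^{2}}$ ($t{\left(d,m \right)} = \frac{13}{\left(\left(-3\right)^{2} - 7\right) + 2 d^{2}} = \frac{13}{\left(9 - 7\right) + 2 d^{2}} = \frac{13}{2 + 2 d^{2}}$)
$462 \left(-422\right) + t{\left(16,6 \right)} = 462 \left(-422\right) + \frac{13}{2 \left(1 + 16^{2}\right)} = -194964 + \frac{13}{2 \left(1 + 256\right)} = -194964 + \frac{13}{2 \cdot 257} = -194964 + \frac{13}{2} \cdot \frac{1}{257} = -194964 + \frac{13}{514} = - \frac{100211483}{514}$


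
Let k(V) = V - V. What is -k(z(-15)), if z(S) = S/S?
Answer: 0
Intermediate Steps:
z(S) = 1
k(V) = 0
-k(z(-15)) = -1*0 = 0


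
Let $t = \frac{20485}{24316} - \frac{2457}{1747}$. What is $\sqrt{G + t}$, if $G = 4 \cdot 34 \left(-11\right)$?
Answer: $\frac{i \sqrt{675157926797073817}}{21240026} \approx 38.685 i$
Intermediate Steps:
$G = -1496$ ($G = 136 \left(-11\right) = -1496$)
$t = - \frac{23957117}{42480052}$ ($t = 20485 \cdot \frac{1}{24316} - \frac{2457}{1747} = \frac{20485}{24316} - \frac{2457}{1747} = - \frac{23957117}{42480052} \approx -0.56396$)
$\sqrt{G + t} = \sqrt{-1496 - \frac{23957117}{42480052}} = \sqrt{- \frac{63574114909}{42480052}} = \frac{i \sqrt{675157926797073817}}{21240026}$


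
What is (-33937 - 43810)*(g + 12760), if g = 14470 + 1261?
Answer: -2215089777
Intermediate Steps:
g = 15731
(-33937 - 43810)*(g + 12760) = (-33937 - 43810)*(15731 + 12760) = -77747*28491 = -2215089777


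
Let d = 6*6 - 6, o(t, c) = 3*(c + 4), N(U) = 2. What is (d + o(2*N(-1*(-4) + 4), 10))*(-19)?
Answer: -1368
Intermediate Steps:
o(t, c) = 12 + 3*c (o(t, c) = 3*(4 + c) = 12 + 3*c)
d = 30 (d = 36 - 6 = 30)
(d + o(2*N(-1*(-4) + 4), 10))*(-19) = (30 + (12 + 3*10))*(-19) = (30 + (12 + 30))*(-19) = (30 + 42)*(-19) = 72*(-19) = -1368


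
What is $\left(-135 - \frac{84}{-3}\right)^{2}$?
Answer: $11449$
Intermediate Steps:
$\left(-135 - \frac{84}{-3}\right)^{2} = \left(-135 - -28\right)^{2} = \left(-135 + 28\right)^{2} = \left(-107\right)^{2} = 11449$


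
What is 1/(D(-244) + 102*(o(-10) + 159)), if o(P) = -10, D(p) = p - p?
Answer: 1/15198 ≈ 6.5798e-5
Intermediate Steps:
D(p) = 0
1/(D(-244) + 102*(o(-10) + 159)) = 1/(0 + 102*(-10 + 159)) = 1/(0 + 102*149) = 1/(0 + 15198) = 1/15198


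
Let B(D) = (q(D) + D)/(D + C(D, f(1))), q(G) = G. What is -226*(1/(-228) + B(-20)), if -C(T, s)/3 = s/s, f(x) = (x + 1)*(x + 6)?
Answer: -1027961/2622 ≈ -392.05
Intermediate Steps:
f(x) = (1 + x)*(6 + x)
C(T, s) = -3 (C(T, s) = -3*s/s = -3*1 = -3)
B(D) = 2*D/(-3 + D) (B(D) = (D + D)/(D - 3) = (2*D)/(-3 + D) = 2*D/(-3 + D))
-226*(1/(-228) + B(-20)) = -226*(1/(-228) + 2*(-20)/(-3 - 20)) = -226*(-1/228 + 2*(-20)/(-23)) = -226*(-1/228 + 2*(-20)*(-1/23)) = -226*(-1/228 + 40/23) = -226*9097/5244 = -1027961/2622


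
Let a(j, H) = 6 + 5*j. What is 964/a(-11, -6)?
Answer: -964/49 ≈ -19.673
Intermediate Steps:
964/a(-11, -6) = 964/(6 + 5*(-11)) = 964/(6 - 55) = 964/(-49) = 964*(-1/49) = -964/49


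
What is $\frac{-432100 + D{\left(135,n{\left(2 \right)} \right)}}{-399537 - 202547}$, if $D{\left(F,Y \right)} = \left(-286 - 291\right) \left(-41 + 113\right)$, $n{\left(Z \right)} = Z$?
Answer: $\frac{118411}{150521} \approx 0.78667$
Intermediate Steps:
$D{\left(F,Y \right)} = -41544$ ($D{\left(F,Y \right)} = \left(-577\right) 72 = -41544$)
$\frac{-432100 + D{\left(135,n{\left(2 \right)} \right)}}{-399537 - 202547} = \frac{-432100 - 41544}{-399537 - 202547} = - \frac{473644}{-602084} = \left(-473644\right) \left(- \frac{1}{602084}\right) = \frac{118411}{150521}$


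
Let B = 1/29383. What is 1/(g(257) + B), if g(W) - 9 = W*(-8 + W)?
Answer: 29383/1880570767 ≈ 1.5625e-5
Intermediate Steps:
B = 1/29383 ≈ 3.4033e-5
g(W) = 9 + W*(-8 + W)
1/(g(257) + B) = 1/((9 + 257**2 - 8*257) + 1/29383) = 1/((9 + 66049 - 2056) + 1/29383) = 1/(64002 + 1/29383) = 1/(1880570767/29383) = 29383/1880570767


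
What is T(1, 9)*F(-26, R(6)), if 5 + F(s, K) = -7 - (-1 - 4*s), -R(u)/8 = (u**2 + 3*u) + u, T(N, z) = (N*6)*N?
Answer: -690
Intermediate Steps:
T(N, z) = 6*N**2 (T(N, z) = (6*N)*N = 6*N**2)
R(u) = -32*u - 8*u**2 (R(u) = -8*((u**2 + 3*u) + u) = -8*(u**2 + 4*u) = -32*u - 8*u**2)
F(s, K) = -11 + 4*s (F(s, K) = -5 + (-7 - (-1 - 4*s)) = -5 + (-7 + (1 + 4*s)) = -5 + (-6 + 4*s) = -11 + 4*s)
T(1, 9)*F(-26, R(6)) = (6*1**2)*(-11 + 4*(-26)) = (6*1)*(-11 - 104) = 6*(-115) = -690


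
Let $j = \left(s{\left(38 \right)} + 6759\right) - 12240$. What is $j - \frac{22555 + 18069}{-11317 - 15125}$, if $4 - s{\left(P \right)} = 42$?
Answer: $- \frac{72946387}{13221} \approx -5517.5$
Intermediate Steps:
$s{\left(P \right)} = -38$ ($s{\left(P \right)} = 4 - 42 = -38$)
$j = -5519$ ($j = \left(-38 + 6759\right) - 12240 = 6721 - 12240 = -5519$)
$j - \frac{22555 + 18069}{-11317 - 15125} = -5519 - \frac{22555 + 18069}{-11317 - 15125} = -5519 - \frac{40624}{-26442} = -5519 - 40624 \left(- \frac{1}{26442}\right) = -5519 - - \frac{20312}{13221} = -5519 + \frac{20312}{13221} = - \frac{72946387}{13221}$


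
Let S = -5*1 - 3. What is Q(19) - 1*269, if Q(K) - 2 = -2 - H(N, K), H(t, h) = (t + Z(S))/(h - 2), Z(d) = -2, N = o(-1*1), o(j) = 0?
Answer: -4571/17 ≈ -268.88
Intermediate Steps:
N = 0
S = -8 (S = -5 - 3 = -8)
H(t, h) = (-2 + t)/(-2 + h) (H(t, h) = (t - 2)/(h - 2) = (-2 + t)/(-2 + h))
Q(K) = 2/(-2 + K) (Q(K) = 2 + (-2 - (-2 + 0)/(-2 + K)) = 2 + (-2 - (-2)/(-2 + K)) = 2 + (-2 + 2/(-2 + K)) = 2/(-2 + K))
Q(19) - 1*269 = 2/(-2 + 19) - 1*269 = 2/17 - 269 = -4571/17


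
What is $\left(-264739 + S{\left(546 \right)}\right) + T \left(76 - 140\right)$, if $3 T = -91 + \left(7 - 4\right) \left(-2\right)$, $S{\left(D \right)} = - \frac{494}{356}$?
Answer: $- \frac{140266343}{534} \approx -2.6267 \cdot 10^{5}$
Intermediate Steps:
$S{\left(D \right)} = - \frac{247}{178}$ ($S{\left(D \right)} = \left(-494\right) \frac{1}{356} = - \frac{247}{178}$)
$T = - \frac{97}{3}$ ($T = \frac{-91 + \left(7 - 4\right) \left(-2\right)}{3} = \frac{-91 + 3 \left(-2\right)}{3} = \frac{-91 - 6}{3} = \frac{1}{3} \left(-97\right) = - \frac{97}{3} \approx -32.333$)
$\left(-264739 + S{\left(546 \right)}\right) + T \left(76 - 140\right) = \left(-264739 - \frac{247}{178}\right) - \frac{97 \left(76 - 140\right)}{3} = - \frac{47123789}{178} - - \frac{6208}{3} = - \frac{47123789}{178} + \frac{6208}{3} = - \frac{140266343}{534}$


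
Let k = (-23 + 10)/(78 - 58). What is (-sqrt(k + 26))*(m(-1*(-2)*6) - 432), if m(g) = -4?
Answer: 2834*sqrt(15)/5 ≈ 2195.2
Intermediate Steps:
k = -13/20 ≈ -0.65000
(-sqrt(k + 26))*(m(-1*(-2)*6) - 432) = (-sqrt(-13/20 + 26))*(-4 - 432) = -sqrt(507/20)*(-436) = -13*sqrt(15)/10*(-436) = 2834*sqrt(15)/5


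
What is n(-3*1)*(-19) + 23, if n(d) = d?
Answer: 80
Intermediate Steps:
n(-3*1)*(-19) + 23 = -3*1*(-19) + 23 = -3*(-19) + 23 = 57 + 23 = 80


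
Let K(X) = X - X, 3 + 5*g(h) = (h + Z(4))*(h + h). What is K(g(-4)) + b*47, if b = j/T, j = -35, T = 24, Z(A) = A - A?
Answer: -1645/24 ≈ -68.542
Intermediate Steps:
Z(A) = 0
g(h) = -⅗ + 2*h²/5 (g(h) = -⅗ + ((h + 0)*(h + h))/5 = -⅗ + (h*(2*h))/5 = -⅗ + (2*h²)/5 = -⅗ + 2*h²/5)
K(X) = 0
b = -35/24 ≈ -1.4583
K(g(-4)) + b*47 = 0 - 35/24*47 = 0 - 1645/24 = -1645/24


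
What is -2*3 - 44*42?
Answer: -1854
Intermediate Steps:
-2*3 - 44*42 = -6 - 1848 = -1854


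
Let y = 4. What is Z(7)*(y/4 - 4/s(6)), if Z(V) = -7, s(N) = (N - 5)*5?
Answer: -7/5 ≈ -1.4000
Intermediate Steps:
s(N) = -25 + 5*N (s(N) = (-5 + N)*5 = -25 + 5*N)
Z(7)*(y/4 - 4/s(6)) = -7*(4/4 - 4/(-25 + 5*6)) = -7*(4*(1/4) - 4/(-25 + 30)) = -7*(1 - 4/5) = -7*1/5 = -7/5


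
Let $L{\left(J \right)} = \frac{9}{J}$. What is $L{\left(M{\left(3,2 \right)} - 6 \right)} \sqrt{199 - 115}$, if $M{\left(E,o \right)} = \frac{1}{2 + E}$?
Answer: $- \frac{90 \sqrt{21}}{29} \approx -14.222$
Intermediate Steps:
$L{\left(M{\left(3,2 \right)} - 6 \right)} \sqrt{199 - 115} = \frac{9}{\frac{1}{2 + 3} - 6} \sqrt{199 - 115} = \frac{9}{\frac{1}{5} - 6} \sqrt{84} = \frac{9}{\frac{1}{5} - 6} \cdot 2 \sqrt{21} = \frac{9}{- \frac{29}{5}} \cdot 2 \sqrt{21} = 9 \left(- \frac{5}{29}\right) 2 \sqrt{21} = - \frac{45 \cdot 2 \sqrt{21}}{29} = - \frac{90 \sqrt{21}}{29}$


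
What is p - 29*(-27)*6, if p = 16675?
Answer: 21373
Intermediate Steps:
p - 29*(-27)*6 = 16675 - 29*(-27)*6 = 16675 + 783*6 = 16675 + 4698 = 21373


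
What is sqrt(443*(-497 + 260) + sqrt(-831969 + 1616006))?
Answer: sqrt(-104991 + sqrt(784037)) ≈ 322.65*I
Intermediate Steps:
sqrt(443*(-497 + 260) + sqrt(-831969 + 1616006)) = sqrt(443*(-237) + sqrt(784037)) = sqrt(-104991 + sqrt(784037))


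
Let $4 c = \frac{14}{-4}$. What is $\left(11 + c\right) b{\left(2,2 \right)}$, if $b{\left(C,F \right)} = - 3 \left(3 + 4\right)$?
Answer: $- \frac{1701}{8} \approx -212.63$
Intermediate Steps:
$b{\left(C,F \right)} = -21$ ($b{\left(C,F \right)} = \left(-3\right) 7 = -21$)
$c = - \frac{7}{8}$ ($c = \frac{14 \frac{1}{-4}}{4} = \frac{14 \left(- \frac{1}{4}\right)}{4} = \frac{1}{4} \left(- \frac{7}{2}\right) = - \frac{7}{8} \approx -0.875$)
$\left(11 + c\right) b{\left(2,2 \right)} = \left(11 - \frac{7}{8}\right) \left(-21\right) = \frac{81}{8} \left(-21\right) = - \frac{1701}{8}$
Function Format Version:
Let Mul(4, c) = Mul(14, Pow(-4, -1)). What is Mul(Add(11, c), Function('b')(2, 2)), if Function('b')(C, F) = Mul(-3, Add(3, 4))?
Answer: Rational(-1701, 8) ≈ -212.63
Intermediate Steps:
Function('b')(C, F) = -21 (Function('b')(C, F) = Mul(-3, 7) = -21)
c = Rational(-7, 8) (c = Mul(Rational(1, 4), Mul(14, Pow(-4, -1))) = Mul(Rational(1, 4), Mul(14, Rational(-1, 4))) = Mul(Rational(1, 4), Rational(-7, 2)) = Rational(-7, 8) ≈ -0.87500)
Mul(Add(11, c), Function('b')(2, 2)) = Mul(Add(11, Rational(-7, 8)), -21) = Mul(Rational(81, 8), -21) = Rational(-1701, 8)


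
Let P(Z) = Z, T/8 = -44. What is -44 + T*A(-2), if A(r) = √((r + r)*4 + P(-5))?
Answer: -44 - 352*I*√21 ≈ -44.0 - 1613.1*I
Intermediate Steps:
T = -352 (T = 8*(-44) = -352)
A(r) = √(-5 + 8*r) (A(r) = √((r + r)*4 - 5) = √((2*r)*4 - 5) = √(8*r - 5) = √(-5 + 8*r))
-44 + T*A(-2) = -44 - 352*√(-5 + 8*(-2)) = -44 - 352*√(-5 - 16) = -44 - 352*I*√21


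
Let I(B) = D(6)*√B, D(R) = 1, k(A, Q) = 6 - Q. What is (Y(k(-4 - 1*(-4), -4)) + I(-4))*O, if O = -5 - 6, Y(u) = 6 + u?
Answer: -176 - 22*I ≈ -176.0 - 22.0*I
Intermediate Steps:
I(B) = √B (I(B) = 1*√B = √B)
O = -11
(Y(k(-4 - 1*(-4), -4)) + I(-4))*O = ((6 + (6 - 1*(-4))) + √(-4))*(-11) = ((6 + (6 + 4)) + 2*I)*(-11) = ((6 + 10) + 2*I)*(-11) = (16 + 2*I)*(-11) = -176 - 22*I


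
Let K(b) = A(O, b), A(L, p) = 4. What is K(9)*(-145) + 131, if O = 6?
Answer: -449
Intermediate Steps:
K(b) = 4
K(9)*(-145) + 131 = 4*(-145) + 131 = -580 + 131 = -449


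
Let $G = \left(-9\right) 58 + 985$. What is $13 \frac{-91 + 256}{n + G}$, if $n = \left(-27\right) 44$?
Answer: $- \frac{429}{145} \approx -2.9586$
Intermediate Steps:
$n = -1188$
$G = 463$ ($G = -522 + 985 = 463$)
$13 \frac{-91 + 256}{n + G} = 13 \frac{-91 + 256}{-1188 + 463} = 13 \frac{165}{-725} = 13 \cdot 165 \left(- \frac{1}{725}\right) = 13 \left(- \frac{33}{145}\right) = - \frac{429}{145}$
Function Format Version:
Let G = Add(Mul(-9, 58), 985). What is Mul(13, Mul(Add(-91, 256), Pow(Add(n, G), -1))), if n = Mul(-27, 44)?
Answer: Rational(-429, 145) ≈ -2.9586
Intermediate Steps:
n = -1188
G = 463 (G = Add(-522, 985) = 463)
Mul(13, Mul(Add(-91, 256), Pow(Add(n, G), -1))) = Mul(13, Mul(Add(-91, 256), Pow(Add(-1188, 463), -1))) = Mul(13, Mul(165, Pow(-725, -1))) = Mul(13, Mul(165, Rational(-1, 725))) = Mul(13, Rational(-33, 145)) = Rational(-429, 145)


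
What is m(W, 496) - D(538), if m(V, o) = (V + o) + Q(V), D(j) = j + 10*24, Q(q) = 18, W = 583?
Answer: 319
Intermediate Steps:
D(j) = 240 + j (D(j) = j + 240 = 240 + j)
m(V, o) = 18 + V + o (m(V, o) = (V + o) + 18 = 18 + V + o)
m(W, 496) - D(538) = (18 + 583 + 496) - (240 + 538) = 1097 - 1*778 = 1097 - 778 = 319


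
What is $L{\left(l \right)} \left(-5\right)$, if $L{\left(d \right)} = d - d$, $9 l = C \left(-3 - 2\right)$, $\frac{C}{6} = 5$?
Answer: $0$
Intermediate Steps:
$C = 30$ ($C = 6 \cdot 5 = 30$)
$l = - \frac{50}{3}$ ($l = \frac{30 \left(-3 - 2\right)}{9} = \frac{30 \left(-5\right)}{9} = \frac{1}{9} \left(-150\right) = - \frac{50}{3} \approx -16.667$)
$L{\left(d \right)} = 0$
$L{\left(l \right)} \left(-5\right) = 0 \left(-5\right) = 0$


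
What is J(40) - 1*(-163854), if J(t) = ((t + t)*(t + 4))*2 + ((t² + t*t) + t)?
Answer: 174134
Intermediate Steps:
J(t) = t + 2*t² + 4*t*(4 + t) (J(t) = ((2*t)*(4 + t))*2 + ((t² + t²) + t) = (2*t*(4 + t))*2 + (2*t² + t) = 4*t*(4 + t) + (t + 2*t²) = t + 2*t² + 4*t*(4 + t))
J(40) - 1*(-163854) = 40*(17 + 6*40) - 1*(-163854) = 40*(17 + 240) + 163854 = 40*257 + 163854 = 10280 + 163854 = 174134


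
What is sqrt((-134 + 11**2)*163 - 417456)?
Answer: 5*I*sqrt(16783) ≈ 647.75*I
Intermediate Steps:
sqrt((-134 + 11**2)*163 - 417456) = sqrt((-134 + 121)*163 - 417456) = sqrt(-13*163 - 417456) = sqrt(-2119 - 417456) = sqrt(-419575) = 5*I*sqrt(16783)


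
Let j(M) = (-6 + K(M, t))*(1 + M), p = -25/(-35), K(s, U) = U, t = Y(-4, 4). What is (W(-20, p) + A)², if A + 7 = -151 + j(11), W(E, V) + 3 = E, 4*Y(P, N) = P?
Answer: 70225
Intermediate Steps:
Y(P, N) = P/4
t = -1 (t = (¼)*(-4) = -1)
p = 5/7 (p = -25*(-1/35) = 5/7 ≈ 0.71429)
j(M) = -7 - 7*M (j(M) = (-6 - 1)*(1 + M) = -7*(1 + M) = -7 - 7*M)
W(E, V) = -3 + E
A = -242 (A = -7 + (-151 + (-7 - 7*11)) = -7 + (-151 + (-7 - 77)) = -7 + (-151 - 84) = -7 - 235 = -242)
(W(-20, p) + A)² = ((-3 - 20) - 242)² = (-23 - 242)² = (-265)² = 70225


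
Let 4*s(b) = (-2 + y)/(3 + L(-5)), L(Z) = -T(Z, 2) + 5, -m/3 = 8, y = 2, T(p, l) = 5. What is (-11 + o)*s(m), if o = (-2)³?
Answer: 0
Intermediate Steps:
m = -24 (m = -3*8 = -24)
L(Z) = 0 (L(Z) = -1*5 + 5 = -5 + 5 = 0)
s(b) = 0 (s(b) = ((-2 + 2)/(3 + 0))/4 = (0/3)/4 = (0*(⅓))/4 = (¼)*0 = 0)
o = -8
(-11 + o)*s(m) = (-11 - 8)*0 = -19*0 = 0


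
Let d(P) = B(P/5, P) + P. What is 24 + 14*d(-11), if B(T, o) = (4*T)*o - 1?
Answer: 6056/5 ≈ 1211.2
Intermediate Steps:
B(T, o) = -1 + 4*T*o (B(T, o) = 4*T*o - 1 = -1 + 4*T*o)
d(P) = -1 + P + 4*P²/5 (d(P) = (-1 + 4*(P/5)*P) + P = (-1 + 4*P²/5) + P = -1 + P + 4*P²/5)
24 + 14*d(-11) = 24 + 14*(-1 - 11 + (⅘)*(-11)²) = 24 + 14*(-1 - 11 + (⅘)*121) = 24 + 14*(-1 - 11 + 484/5) = 24 + 14*(424/5) = 24 + 5936/5 = 6056/5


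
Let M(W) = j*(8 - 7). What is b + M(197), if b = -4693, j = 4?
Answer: -4689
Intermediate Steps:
M(W) = 4 (M(W) = 4*(8 - 7) = 4*1 = 4)
b + M(197) = -4693 + 4 = -4689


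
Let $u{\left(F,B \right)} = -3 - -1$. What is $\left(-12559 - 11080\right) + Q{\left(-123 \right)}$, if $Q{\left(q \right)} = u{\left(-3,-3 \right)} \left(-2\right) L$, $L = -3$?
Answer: $-23651$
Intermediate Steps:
$u{\left(F,B \right)} = -2$ ($u{\left(F,B \right)} = -3 + 1 = -2$)
$Q{\left(q \right)} = -12$ ($Q{\left(q \right)} = \left(-2\right) \left(-2\right) \left(-3\right) = 4 \left(-3\right) = -12$)
$\left(-12559 - 11080\right) + Q{\left(-123 \right)} = \left(-12559 - 11080\right) - 12 = -23639 - 12 = -23651$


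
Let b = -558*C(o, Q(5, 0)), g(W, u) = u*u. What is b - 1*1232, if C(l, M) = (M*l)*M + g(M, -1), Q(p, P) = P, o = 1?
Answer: -1790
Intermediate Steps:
g(W, u) = u²
C(l, M) = 1 + l*M² (C(l, M) = (M*l)*M + (-1)² = l*M² + 1 = 1 + l*M²)
b = -558 (b = -558*(1 + 1*0²) = -558*(1 + 1*0) = -558*(1 + 0) = -558*1 = -558)
b - 1*1232 = -558 - 1*1232 = -558 - 1232 = -1790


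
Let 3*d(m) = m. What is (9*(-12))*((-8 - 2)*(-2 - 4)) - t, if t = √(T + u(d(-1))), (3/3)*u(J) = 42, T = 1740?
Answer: -6480 - 9*√22 ≈ -6522.2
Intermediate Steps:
d(m) = m/3
u(J) = 42
t = 9*√22 (t = √(1740 + 42) = √1782 = 9*√22 ≈ 42.214)
(9*(-12))*((-8 - 2)*(-2 - 4)) - t = (9*(-12))*((-8 - 2)*(-2 - 4)) - 9*√22 = -(-1080)*(-6) - 9*√22 = -108*60 - 9*√22 = -6480 - 9*√22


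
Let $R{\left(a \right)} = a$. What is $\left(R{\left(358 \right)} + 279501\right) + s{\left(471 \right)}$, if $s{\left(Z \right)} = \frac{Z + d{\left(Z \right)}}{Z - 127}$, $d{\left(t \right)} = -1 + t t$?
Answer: $\frac{96493807}{344} \approx 2.8051 \cdot 10^{5}$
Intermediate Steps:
$d{\left(t \right)} = -1 + t^{2}$
$s{\left(Z \right)} = \frac{-1 + Z + Z^{2}}{-127 + Z}$ ($s{\left(Z \right)} = \frac{Z + \left(-1 + Z^{2}\right)}{Z - 127} = \frac{-1 + Z + Z^{2}}{-127 + Z}$)
$\left(R{\left(358 \right)} + 279501\right) + s{\left(471 \right)} = \left(358 + 279501\right) + \frac{-1 + 471 + 471^{2}}{-127 + 471} = 279859 + \frac{-1 + 471 + 221841}{344} = 279859 + \frac{1}{344} \cdot 222311 = 279859 + \frac{222311}{344} = \frac{96493807}{344}$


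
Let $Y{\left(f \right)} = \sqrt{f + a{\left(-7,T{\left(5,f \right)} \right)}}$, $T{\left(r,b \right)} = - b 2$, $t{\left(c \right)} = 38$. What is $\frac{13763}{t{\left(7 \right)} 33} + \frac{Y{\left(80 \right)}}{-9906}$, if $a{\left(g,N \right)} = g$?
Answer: $\frac{13763}{1254} - \frac{\sqrt{73}}{9906} \approx 10.974$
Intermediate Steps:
$T{\left(r,b \right)} = - 2 b$
$Y{\left(f \right)} = \sqrt{-7 + f}$ ($Y{\left(f \right)} = \sqrt{f - 7} = \sqrt{-7 + f}$)
$\frac{13763}{t{\left(7 \right)} 33} + \frac{Y{\left(80 \right)}}{-9906} = \frac{13763}{38 \cdot 33} + \frac{\sqrt{-7 + 80}}{-9906} = \frac{13763}{1254} + \sqrt{73} \left(- \frac{1}{9906}\right) = 13763 \cdot \frac{1}{1254} - \frac{\sqrt{73}}{9906} = \frac{13763}{1254} - \frac{\sqrt{73}}{9906}$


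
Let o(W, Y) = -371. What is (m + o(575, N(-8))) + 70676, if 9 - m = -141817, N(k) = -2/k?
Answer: 212131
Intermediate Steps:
m = 141826 (m = 9 - 1*(-141817) = 9 + 141817 = 141826)
(m + o(575, N(-8))) + 70676 = (141826 - 371) + 70676 = 141455 + 70676 = 212131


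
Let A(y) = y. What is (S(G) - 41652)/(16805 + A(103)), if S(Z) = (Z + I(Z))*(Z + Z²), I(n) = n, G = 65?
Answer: 43004/1409 ≈ 30.521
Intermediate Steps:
S(Z) = 2*Z*(Z + Z²) (S(Z) = (Z + Z)*(Z + Z²) = (2*Z)*(Z + Z²) = 2*Z*(Z + Z²))
(S(G) - 41652)/(16805 + A(103)) = (2*65²*(1 + 65) - 41652)/(16805 + 103) = (2*4225*66 - 41652)/16908 = (557700 - 41652)*(1/16908) = 516048*(1/16908) = 43004/1409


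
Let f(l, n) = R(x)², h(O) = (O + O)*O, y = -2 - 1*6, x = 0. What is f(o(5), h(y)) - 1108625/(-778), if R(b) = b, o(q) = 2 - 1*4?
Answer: 1108625/778 ≈ 1425.0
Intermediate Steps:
o(q) = -2 (o(q) = 2 - 4 = -2)
y = -8 (y = -2 - 6 = -8)
h(O) = 2*O² (h(O) = (2*O)*O = 2*O²)
f(l, n) = 0 (f(l, n) = 0² = 0)
f(o(5), h(y)) - 1108625/(-778) = 0 - 1108625/(-778) = 0 - 1108625*(-1)/778 = 0 - 875*(-1267/778) = 0 + 1108625/778 = 1108625/778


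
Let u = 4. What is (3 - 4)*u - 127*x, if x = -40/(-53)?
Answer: -5292/53 ≈ -99.849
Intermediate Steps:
x = 40/53 (x = -40*(-1/53) = 40/53 ≈ 0.75472)
(3 - 4)*u - 127*x = (3 - 4)*4 - 127*40/53 = -1*4 - 5080/53 = -4 - 5080/53 = -5292/53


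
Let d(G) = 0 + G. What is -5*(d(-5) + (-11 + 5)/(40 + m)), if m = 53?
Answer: 785/31 ≈ 25.323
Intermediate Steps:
d(G) = G
-5*(d(-5) + (-11 + 5)/(40 + m)) = -5*(-5 + (-11 + 5)/(40 + 53)) = -5*(-5 - 6/93) = -5*(-5 - 6*1/93) = -5*(-5 - 2/31) = -5*(-157/31) = 785/31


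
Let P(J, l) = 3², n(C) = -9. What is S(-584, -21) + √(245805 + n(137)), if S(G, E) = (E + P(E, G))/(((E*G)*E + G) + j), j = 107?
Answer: 4/86007 + 2*√61449 ≈ 495.78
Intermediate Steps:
P(J, l) = 9
S(G, E) = (9 + E)/(107 + G + G*E²) (S(G, E) = (E + 9)/(((E*G)*E + G) + 107) = (9 + E)/((G*E² + G) + 107) = (9 + E)/((G + G*E²) + 107) = (9 + E)/(107 + G + G*E²))
S(-584, -21) + √(245805 + n(137)) = (9 - 21)/(107 - 584 - 584*(-21)²) + √(245805 - 9) = -12/(107 - 584 - 584*441) + √245796 = -12/(107 - 584 - 257544) + 2*√61449 = -12/(-258021) + 2*√61449 = -1/258021*(-12) + 2*√61449 = 4/86007 + 2*√61449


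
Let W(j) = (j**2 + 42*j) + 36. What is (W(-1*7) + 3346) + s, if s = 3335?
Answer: 6472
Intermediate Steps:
W(j) = 36 + j**2 + 42*j
(W(-1*7) + 3346) + s = ((36 + (-1*7)**2 + 42*(-1*7)) + 3346) + 3335 = ((36 + (-7)**2 + 42*(-7)) + 3346) + 3335 = ((36 + 49 - 294) + 3346) + 3335 = (-209 + 3346) + 3335 = 3137 + 3335 = 6472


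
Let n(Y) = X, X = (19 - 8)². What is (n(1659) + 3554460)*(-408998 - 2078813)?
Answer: -8843125712191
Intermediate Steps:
X = 121 (X = 11² = 121)
n(Y) = 121
(n(1659) + 3554460)*(-408998 - 2078813) = (121 + 3554460)*(-408998 - 2078813) = 3554581*(-2487811) = -8843125712191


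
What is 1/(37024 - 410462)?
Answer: -1/373438 ≈ -2.6778e-6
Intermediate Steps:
1/(37024 - 410462) = 1/(-373438) = -1/373438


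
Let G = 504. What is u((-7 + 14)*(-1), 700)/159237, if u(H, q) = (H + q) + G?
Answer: 133/17693 ≈ 0.0075171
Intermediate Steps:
u(H, q) = 504 + H + q (u(H, q) = (H + q) + 504 = 504 + H + q)
u((-7 + 14)*(-1), 700)/159237 = (504 + (-7 + 14)*(-1) + 700)/159237 = (504 + 7*(-1) + 700)*(1/159237) = (504 - 7 + 700)*(1/159237) = 1197*(1/159237) = 133/17693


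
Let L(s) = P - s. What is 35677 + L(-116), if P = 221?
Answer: 36014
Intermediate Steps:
L(s) = 221 - s
35677 + L(-116) = 35677 + (221 - 1*(-116)) = 35677 + (221 + 116) = 35677 + 337 = 36014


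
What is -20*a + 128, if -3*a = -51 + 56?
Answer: 484/3 ≈ 161.33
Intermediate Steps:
a = -5/3 (a = -(-51 + 56)/3 = -⅓*5 = -5/3 ≈ -1.6667)
-20*a + 128 = -20*(-5/3) + 128 = 100/3 + 128 = 484/3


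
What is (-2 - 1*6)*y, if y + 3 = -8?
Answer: 88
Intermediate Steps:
y = -11 (y = -3 - 8 = -11)
(-2 - 1*6)*y = (-2 - 1*6)*(-11) = (-2 - 6)*(-11) = -8*(-11) = 88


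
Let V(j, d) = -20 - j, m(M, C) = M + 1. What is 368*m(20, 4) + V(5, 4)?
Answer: 7703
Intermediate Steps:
m(M, C) = 1 + M
368*m(20, 4) + V(5, 4) = 368*(1 + 20) + (-20 - 1*5) = 368*21 + (-20 - 5) = 7728 - 25 = 7703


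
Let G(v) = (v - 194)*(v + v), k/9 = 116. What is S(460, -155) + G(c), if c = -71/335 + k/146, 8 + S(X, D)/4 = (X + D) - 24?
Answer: -899427179742/598047025 ≈ -1503.9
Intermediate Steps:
k = 1044 (k = 9*116 = 1044)
S(X, D) = -128 + 4*D + 4*X (S(X, D) = -32 + 4*((X + D) - 24) = -32 + 4*((D + X) - 24) = -32 + 4*(-24 + D + X) = -32 + (-96 + 4*D + 4*X) = -128 + 4*D + 4*X)
c = 169687/24455 (c = -71/335 + 1044/146 = -71*1/335 + 1044*(1/146) = -71/335 + 522/73 = 169687/24455 ≈ 6.9387)
G(v) = 2*v*(-194 + v) (G(v) = (-194 + v)*(2*v) = 2*v*(-194 + v))
S(460, -155) + G(c) = (-128 + 4*(-155) + 4*460) + 2*(169687/24455)*(-194 + 169687/24455) = (-128 - 620 + 1840) + 2*(169687/24455)*(-4574583/24455) = 1092 - 1552494531042/598047025 = -899427179742/598047025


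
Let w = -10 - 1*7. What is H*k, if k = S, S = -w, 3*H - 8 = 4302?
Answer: 73270/3 ≈ 24423.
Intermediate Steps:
H = 4310/3 (H = 8/3 + (1/3)*4302 = 8/3 + 1434 = 4310/3 ≈ 1436.7)
w = -17 (w = -10 - 7 = -17)
S = 17 (S = -1*(-17) = 17)
k = 17
H*k = (4310/3)*17 = 73270/3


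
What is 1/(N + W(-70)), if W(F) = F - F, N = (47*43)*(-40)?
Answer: -1/80840 ≈ -1.2370e-5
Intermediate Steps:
N = -80840 (N = 2021*(-40) = -80840)
W(F) = 0
1/(N + W(-70)) = 1/(-80840 + 0) = 1/(-80840) = -1/80840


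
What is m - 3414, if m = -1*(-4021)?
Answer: 607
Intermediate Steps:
m = 4021
m - 3414 = 4021 - 3414 = 607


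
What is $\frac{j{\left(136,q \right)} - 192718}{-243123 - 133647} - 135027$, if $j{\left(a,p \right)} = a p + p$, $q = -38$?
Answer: $- \frac{25436962433}{188385} \approx -1.3503 \cdot 10^{5}$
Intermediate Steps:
$j{\left(a,p \right)} = p + a p$
$\frac{j{\left(136,q \right)} - 192718}{-243123 - 133647} - 135027 = \frac{- 38 \left(1 + 136\right) - 192718}{-243123 - 133647} - 135027 = \frac{\left(-38\right) 137 - 192718}{-376770} - 135027 = \left(-5206 - 192718\right) \left(- \frac{1}{376770}\right) - 135027 = \left(-197924\right) \left(- \frac{1}{376770}\right) - 135027 = \frac{98962}{188385} - 135027 = - \frac{25436962433}{188385}$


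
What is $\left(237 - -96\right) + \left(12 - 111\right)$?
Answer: $234$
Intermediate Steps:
$\left(237 - -96\right) + \left(12 - 111\right) = \left(237 + 96\right) + \left(12 - 111\right) = 333 - 99 = 234$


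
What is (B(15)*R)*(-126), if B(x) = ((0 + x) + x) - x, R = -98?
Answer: 185220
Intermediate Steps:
B(x) = x (B(x) = (x + x) - x = 2*x - x = x)
(B(15)*R)*(-126) = (15*(-98))*(-126) = -1470*(-126) = 185220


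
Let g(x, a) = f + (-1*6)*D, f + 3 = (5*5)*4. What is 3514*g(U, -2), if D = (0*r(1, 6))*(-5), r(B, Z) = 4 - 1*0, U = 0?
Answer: 340858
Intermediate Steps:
f = 97 (f = -3 + (5*5)*4 = -3 + 25*4 = -3 + 100 = 97)
r(B, Z) = 4 (r(B, Z) = 4 + 0 = 4)
D = 0 (D = (0*4)*(-5) = 0*(-5) = 0)
g(x, a) = 97 (g(x, a) = 97 - 1*6*0 = 97 - 6*0 = 97 + 0 = 97)
3514*g(U, -2) = 3514*97 = 340858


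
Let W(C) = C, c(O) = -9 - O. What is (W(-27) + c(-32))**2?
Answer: 16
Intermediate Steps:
(W(-27) + c(-32))**2 = (-27 + (-9 - 1*(-32)))**2 = (-27 + (-9 + 32))**2 = (-27 + 23)**2 = (-4)**2 = 16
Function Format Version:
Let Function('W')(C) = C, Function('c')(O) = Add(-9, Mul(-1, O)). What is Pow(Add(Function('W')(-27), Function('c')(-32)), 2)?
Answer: 16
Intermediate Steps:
Pow(Add(Function('W')(-27), Function('c')(-32)), 2) = Pow(Add(-27, Add(-9, Mul(-1, -32))), 2) = Pow(Add(-27, Add(-9, 32)), 2) = Pow(Add(-27, 23), 2) = Pow(-4, 2) = 16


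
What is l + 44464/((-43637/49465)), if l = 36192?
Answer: -620101456/43637 ≈ -14210.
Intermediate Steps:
l + 44464/((-43637/49465)) = 36192 + 44464/((-43637/49465)) = 36192 + 44464/((-43637*1/49465)) = 36192 + 44464/(-43637/49465) = 36192 + 44464*(-49465/43637) = 36192 - 2199411760/43637 = -620101456/43637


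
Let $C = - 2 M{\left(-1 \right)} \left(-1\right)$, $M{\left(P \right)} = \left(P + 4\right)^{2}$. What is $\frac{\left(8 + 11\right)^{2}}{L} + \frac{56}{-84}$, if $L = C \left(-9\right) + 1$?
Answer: $- \frac{1405}{483} \approx -2.9089$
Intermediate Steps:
$M{\left(P \right)} = \left(4 + P\right)^{2}$
$C = 18$ ($C = - 2 \left(4 - 1\right)^{2} \left(-1\right) = - 2 \cdot 3^{2} \left(-1\right) = \left(-2\right) 9 \left(-1\right) = \left(-18\right) \left(-1\right) = 18$)
$L = -161$ ($L = 18 \left(-9\right) + 1 = -162 + 1 = -161$)
$\frac{\left(8 + 11\right)^{2}}{L} + \frac{56}{-84} = \frac{\left(8 + 11\right)^{2}}{-161} + \frac{56}{-84} = 19^{2} \left(- \frac{1}{161}\right) + 56 \left(- \frac{1}{84}\right) = 361 \left(- \frac{1}{161}\right) - \frac{2}{3} = - \frac{361}{161} - \frac{2}{3} = - \frac{1405}{483}$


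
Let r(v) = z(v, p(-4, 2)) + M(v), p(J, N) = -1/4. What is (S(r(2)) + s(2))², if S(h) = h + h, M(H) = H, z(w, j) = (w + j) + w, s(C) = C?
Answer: 729/4 ≈ 182.25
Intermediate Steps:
p(J, N) = -¼ (p(J, N) = -1*¼ = -¼)
z(w, j) = j + 2*w (z(w, j) = (j + w) + w = j + 2*w)
r(v) = -¼ + 3*v (r(v) = (-¼ + 2*v) + v = -¼ + 3*v)
S(h) = 2*h
(S(r(2)) + s(2))² = (2*(-¼ + 3*2) + 2)² = (2*(-¼ + 6) + 2)² = (2*(23/4) + 2)² = (23/2 + 2)² = (27/2)² = 729/4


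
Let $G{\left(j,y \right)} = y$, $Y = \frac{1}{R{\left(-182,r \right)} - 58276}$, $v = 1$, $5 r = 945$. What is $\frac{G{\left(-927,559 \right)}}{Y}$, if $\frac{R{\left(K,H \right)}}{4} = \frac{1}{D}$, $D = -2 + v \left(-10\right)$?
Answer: $- \frac{97729411}{3} \approx -3.2576 \cdot 10^{7}$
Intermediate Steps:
$r = 189$ ($r = \frac{1}{5} \cdot 945 = 189$)
$D = -12$ ($D = -2 + 1 \left(-10\right) = -2 - 10 = -12$)
$R{\left(K,H \right)} = - \frac{1}{3}$ ($R{\left(K,H \right)} = \frac{4}{-12} = 4 \left(- \frac{1}{12}\right) = - \frac{1}{3}$)
$Y = - \frac{3}{174829}$ ($Y = \frac{1}{- \frac{1}{3} - 58276} = \frac{1}{- \frac{174829}{3}} = - \frac{3}{174829} \approx -1.716 \cdot 10^{-5}$)
$\frac{G{\left(-927,559 \right)}}{Y} = \frac{559}{- \frac{3}{174829}} = 559 \left(- \frac{174829}{3}\right) = - \frac{97729411}{3}$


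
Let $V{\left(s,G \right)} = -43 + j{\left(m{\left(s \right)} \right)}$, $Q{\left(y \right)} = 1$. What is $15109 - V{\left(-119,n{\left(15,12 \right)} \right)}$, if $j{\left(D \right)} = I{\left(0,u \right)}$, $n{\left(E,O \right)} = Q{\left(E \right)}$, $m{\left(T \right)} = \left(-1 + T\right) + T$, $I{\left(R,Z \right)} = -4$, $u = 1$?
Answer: $15156$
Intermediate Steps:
$m{\left(T \right)} = -1 + 2 T$
$n{\left(E,O \right)} = 1$
$j{\left(D \right)} = -4$
$V{\left(s,G \right)} = -47$ ($V{\left(s,G \right)} = -43 - 4 = -47$)
$15109 - V{\left(-119,n{\left(15,12 \right)} \right)} = 15109 - -47 = 15109 + 47 = 15156$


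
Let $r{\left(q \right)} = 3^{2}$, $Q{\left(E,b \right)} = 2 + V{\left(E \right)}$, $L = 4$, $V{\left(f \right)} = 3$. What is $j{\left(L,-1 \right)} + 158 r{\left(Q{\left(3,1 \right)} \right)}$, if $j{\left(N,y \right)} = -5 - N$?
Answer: $1413$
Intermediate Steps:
$Q{\left(E,b \right)} = 5$ ($Q{\left(E,b \right)} = 2 + 3 = 5$)
$r{\left(q \right)} = 9$
$j{\left(L,-1 \right)} + 158 r{\left(Q{\left(3,1 \right)} \right)} = \left(-5 - 4\right) + 158 \cdot 9 = \left(-5 - 4\right) + 1422 = -9 + 1422 = 1413$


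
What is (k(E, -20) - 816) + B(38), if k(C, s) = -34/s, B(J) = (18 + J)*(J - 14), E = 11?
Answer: 5297/10 ≈ 529.70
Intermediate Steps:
B(J) = (-14 + J)*(18 + J) (B(J) = (18 + J)*(-14 + J) = (-14 + J)*(18 + J))
(k(E, -20) - 816) + B(38) = (-34/(-20) - 816) + (-252 + 38² + 4*38) = (-34*(-1/20) - 816) + (-252 + 1444 + 152) = (17/10 - 816) + 1344 = -8143/10 + 1344 = 5297/10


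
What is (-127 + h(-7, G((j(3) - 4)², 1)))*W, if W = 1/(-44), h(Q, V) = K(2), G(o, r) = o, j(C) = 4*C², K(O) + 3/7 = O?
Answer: 439/154 ≈ 2.8507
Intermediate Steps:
K(O) = -3/7 + O
h(Q, V) = 11/7 (h(Q, V) = -3/7 + 2 = 11/7)
W = -1/44 ≈ -0.022727
(-127 + h(-7, G((j(3) - 4)², 1)))*W = (-127 + 11/7)*(-1/44) = -878/7*(-1/44) = 439/154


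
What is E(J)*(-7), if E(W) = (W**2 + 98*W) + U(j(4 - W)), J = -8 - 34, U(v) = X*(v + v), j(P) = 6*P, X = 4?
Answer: 1008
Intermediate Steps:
U(v) = 8*v (U(v) = 4*(v + v) = 4*(2*v) = 8*v)
J = -42
E(W) = 192 + W**2 + 50*W (E(W) = (W**2 + 98*W) + 8*(6*(4 - W)) = (W**2 + 98*W) + 8*(24 - 6*W) = (W**2 + 98*W) + (192 - 48*W) = 192 + W**2 + 50*W)
E(J)*(-7) = (192 + (-42)**2 + 50*(-42))*(-7) = (192 + 1764 - 2100)*(-7) = -144*(-7) = 1008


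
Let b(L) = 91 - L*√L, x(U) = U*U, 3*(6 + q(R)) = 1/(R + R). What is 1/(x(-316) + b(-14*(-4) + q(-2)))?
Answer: 172708416/17261473132153 + 14376*√1797/17261473132153 ≈ 1.0041e-5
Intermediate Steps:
q(R) = -6 + 1/(6*R) (q(R) = -6 + 1/(3*(R + R)) = -6 + 1/(3*((2*R))) = -6 + (1/(2*R))/3 = -6 + 1/(6*R))
x(U) = U²
b(L) = 91 - L^(3/2)
1/(x(-316) + b(-14*(-4) + q(-2))) = 1/((-316)² + (91 - (-14*(-4) + (-6 + (⅙)/(-2)))^(3/2))) = 1/(99856 + (91 - (56 + (-6 + (⅙)*(-½)))^(3/2))) = 1/(99856 + (91 - (56 + (-6 - 1/12))^(3/2))) = 1/(99856 + (91 - (56 - 73/12)^(3/2))) = 1/(99856 + (91 - (599/12)^(3/2))) = 1/(99856 + (91 - 599*√1797/72)) = 1/(99947 - 599*√1797/72)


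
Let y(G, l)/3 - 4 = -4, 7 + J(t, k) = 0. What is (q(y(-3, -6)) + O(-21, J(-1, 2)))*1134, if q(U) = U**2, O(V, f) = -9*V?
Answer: 214326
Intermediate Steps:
J(t, k) = -7 (J(t, k) = -7 + 0 = -7)
y(G, l) = 0 (y(G, l) = 12 + 3*(-4) = 12 - 12 = 0)
(q(y(-3, -6)) + O(-21, J(-1, 2)))*1134 = (0**2 - 9*(-21))*1134 = (0 + 189)*1134 = 189*1134 = 214326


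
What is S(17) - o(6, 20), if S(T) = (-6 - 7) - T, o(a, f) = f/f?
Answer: -31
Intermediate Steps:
o(a, f) = 1
S(T) = -13 - T
S(17) - o(6, 20) = (-13 - 1*17) - 1*1 = (-13 - 17) - 1 = -30 - 1 = -31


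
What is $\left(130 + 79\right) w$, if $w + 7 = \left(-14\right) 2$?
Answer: $-7315$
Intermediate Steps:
$w = -35$ ($w = -7 - 28 = -35$)
$\left(130 + 79\right) w = \left(130 + 79\right) \left(-35\right) = 209 \left(-35\right) = -7315$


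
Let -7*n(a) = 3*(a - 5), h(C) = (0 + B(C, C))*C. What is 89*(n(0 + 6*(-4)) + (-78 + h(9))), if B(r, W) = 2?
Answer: -29637/7 ≈ -4233.9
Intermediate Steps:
h(C) = 2*C (h(C) = (0 + 2)*C = 2*C)
n(a) = 15/7 - 3*a/7 (n(a) = -3*(a - 5)/7 = -3*(-5 + a)/7 = -(-15 + 3*a)/7 = 15/7 - 3*a/7)
89*(n(0 + 6*(-4)) + (-78 + h(9))) = 89*((15/7 - 3*(0 + 6*(-4))/7) + (-78 + 2*9)) = 89*((15/7 - 3*(0 - 24)/7) + (-78 + 18)) = 89*((15/7 - 3/7*(-24)) - 60) = 89*((15/7 + 72/7) - 60) = 89*(87/7 - 60) = 89*(-333/7) = -29637/7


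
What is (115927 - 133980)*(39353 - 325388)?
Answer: 5163789855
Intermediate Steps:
(115927 - 133980)*(39353 - 325388) = -18053*(-286035) = 5163789855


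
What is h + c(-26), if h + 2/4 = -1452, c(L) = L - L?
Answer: -2905/2 ≈ -1452.5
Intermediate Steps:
c(L) = 0
h = -2905/2 (h = -½ - 1452 = -2905/2 ≈ -1452.5)
h + c(-26) = -2905/2 + 0 = -2905/2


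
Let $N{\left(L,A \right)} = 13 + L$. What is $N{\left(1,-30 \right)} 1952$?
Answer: $27328$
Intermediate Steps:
$N{\left(1,-30 \right)} 1952 = \left(13 + 1\right) 1952 = 14 \cdot 1952 = 27328$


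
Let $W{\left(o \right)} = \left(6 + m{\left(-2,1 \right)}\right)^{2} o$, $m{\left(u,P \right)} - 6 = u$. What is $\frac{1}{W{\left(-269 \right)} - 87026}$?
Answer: $- \frac{1}{113926} \approx -8.7776 \cdot 10^{-6}$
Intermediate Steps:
$m{\left(u,P \right)} = 6 + u$
$W{\left(o \right)} = 100 o$ ($W{\left(o \right)} = \left(6 + \left(6 - 2\right)\right)^{2} o = \left(6 + 4\right)^{2} o = 10^{2} o = 100 o$)
$\frac{1}{W{\left(-269 \right)} - 87026} = \frac{1}{100 \left(-269\right) - 87026} = \frac{1}{-26900 - 87026} = \frac{1}{-113926} = - \frac{1}{113926}$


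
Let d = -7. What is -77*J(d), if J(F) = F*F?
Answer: -3773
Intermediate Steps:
J(F) = F²
-77*J(d) = -77*(-7)² = -77*49 = -3773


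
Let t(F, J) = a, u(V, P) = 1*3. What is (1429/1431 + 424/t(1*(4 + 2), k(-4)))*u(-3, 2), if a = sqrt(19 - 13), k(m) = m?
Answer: 1429/477 + 212*sqrt(6) ≈ 522.29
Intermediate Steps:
u(V, P) = 3
a = sqrt(6) ≈ 2.4495
t(F, J) = sqrt(6)
(1429/1431 + 424/t(1*(4 + 2), k(-4)))*u(-3, 2) = (1429/1431 + 424/(sqrt(6)))*3 = (1429*(1/1431) + 424*(sqrt(6)/6))*3 = (1429/1431 + 212*sqrt(6)/3)*3 = 1429/477 + 212*sqrt(6)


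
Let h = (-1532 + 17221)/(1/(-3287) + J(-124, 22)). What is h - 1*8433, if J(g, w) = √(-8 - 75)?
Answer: -7562450811667/896762628 - 169509745241*I*√83/896762628 ≈ -8433.1 - 1722.1*I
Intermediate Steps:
J(g, w) = I*√83 (J(g, w) = √(-83) = I*√83)
h = 15689/(-1/3287 + I*√83) (h = (-1532 + 17221)/(1/(-3287) + I*√83) = 15689/(-1/3287 + I*√83) ≈ -0.057507 - 1722.1*I)
h - 1*8433 = (-51569743/896762628 - 169509745241*I*√83/896762628) - 1*8433 = (-51569743/896762628 - 169509745241*I*√83/896762628) - 8433 = -7562450811667/896762628 - 169509745241*I*√83/896762628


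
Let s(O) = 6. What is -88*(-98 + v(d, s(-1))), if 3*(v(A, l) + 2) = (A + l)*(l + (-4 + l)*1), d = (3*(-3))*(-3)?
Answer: 1056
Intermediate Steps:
d = 27 (d = -9*(-3) = 27)
v(A, l) = -2 + (-4 + 2*l)*(A + l)/3 (v(A, l) = -2 + ((A + l)*(l + (-4 + l)*1))/3 = -2 + ((A + l)*(l + (-4 + l)))/3 = -2 + ((A + l)*(-4 + 2*l))/3 = -2 + ((-4 + 2*l)*(A + l))/3 = -2 + (-4 + 2*l)*(A + l)/3)
-88*(-98 + v(d, s(-1))) = -88*(-98 + (-2 - 4/3*27 - 4/3*6 + (⅔)*6² + (⅔)*27*6)) = -88*(-98 + (-2 - 36 - 8 + (⅔)*36 + 108)) = -88*(-98 + (-2 - 36 - 8 + 24 + 108)) = -88*(-98 + 86) = -88*(-12) = 1056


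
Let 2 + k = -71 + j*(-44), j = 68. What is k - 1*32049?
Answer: -35114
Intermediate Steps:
k = -3065 (k = -2 + (-71 + 68*(-44)) = -2 + (-71 - 2992) = -2 - 3063 = -3065)
k - 1*32049 = -3065 - 1*32049 = -3065 - 32049 = -35114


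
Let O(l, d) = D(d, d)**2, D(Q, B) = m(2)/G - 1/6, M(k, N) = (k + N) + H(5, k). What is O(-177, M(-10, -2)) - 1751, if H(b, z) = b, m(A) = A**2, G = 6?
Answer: -7003/4 ≈ -1750.8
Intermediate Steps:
M(k, N) = 5 + N + k (M(k, N) = (k + N) + 5 = (N + k) + 5 = 5 + N + k)
D(Q, B) = 1/2 (D(Q, B) = 2**2/6 - 1/6 = 4*(1/6) - 1*1/6 = 2/3 - 1/6 = 1/2)
O(l, d) = 1/4 (O(l, d) = (1/2)**2 = 1/4)
O(-177, M(-10, -2)) - 1751 = 1/4 - 1751 = -7003/4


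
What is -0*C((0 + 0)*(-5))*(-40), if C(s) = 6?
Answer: 0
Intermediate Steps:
-0*C((0 + 0)*(-5))*(-40) = -0*6*(-40) = -37*0*(-40) = 0*(-40) = 0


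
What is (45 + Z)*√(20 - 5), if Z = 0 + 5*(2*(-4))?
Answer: 5*√15 ≈ 19.365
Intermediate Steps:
Z = -40 (Z = 0 + 5*(-8) = 0 - 40 = -40)
(45 + Z)*√(20 - 5) = (45 - 40)*√(20 - 5) = 5*√15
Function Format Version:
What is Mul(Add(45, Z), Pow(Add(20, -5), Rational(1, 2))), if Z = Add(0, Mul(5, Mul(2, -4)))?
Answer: Mul(5, Pow(15, Rational(1, 2))) ≈ 19.365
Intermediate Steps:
Z = -40 (Z = Add(0, Mul(5, -8)) = Add(0, -40) = -40)
Mul(Add(45, Z), Pow(Add(20, -5), Rational(1, 2))) = Mul(Add(45, -40), Pow(Add(20, -5), Rational(1, 2))) = Mul(5, Pow(15, Rational(1, 2)))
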